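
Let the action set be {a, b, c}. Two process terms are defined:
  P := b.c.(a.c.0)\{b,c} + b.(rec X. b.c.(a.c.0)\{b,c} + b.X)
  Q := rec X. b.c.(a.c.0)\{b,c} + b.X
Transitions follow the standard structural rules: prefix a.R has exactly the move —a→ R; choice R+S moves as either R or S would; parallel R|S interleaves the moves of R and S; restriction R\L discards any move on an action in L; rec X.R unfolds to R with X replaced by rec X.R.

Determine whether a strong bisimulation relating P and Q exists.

LTS(P): 5 reachable states
  s0 = b.c.(a.c.0)\{b,c} + b.(rec X. b.c.(a.c.0)\{b,c} + b.X) | ··b··> s1, ··b··> s2
  s1 = c.(a.c.0)\{b,c} | ··c··> s3
  s2 = rec X. b.c.(a.c.0)\{b,c} + b.X | ··b··> s1, ··b··> s2
  s3 = (a.c.0)\{b,c} | ··a··> s4
  s4 = (c.0)\{b,c} | ∅
LTS(Q): 4 reachable states
  t0 = rec X. b.c.(a.c.0)\{b,c} + b.X | ··b··> t0, ··b··> t1
  t1 = c.(a.c.0)\{b,c} | ··c··> t2
  t2 = (a.c.0)\{b,c} | ··a··> t3
  t3 = (c.0)\{b,c} | ∅
Partition-refinement fixed point:
  B0 = {s0, s2, t0}
  B1 = {s1, t1}
  B2 = {s3, t2}
  B3 = {s4, t3}
s0 ∈ B0, t0 ∈ B0 → same block

bisimilar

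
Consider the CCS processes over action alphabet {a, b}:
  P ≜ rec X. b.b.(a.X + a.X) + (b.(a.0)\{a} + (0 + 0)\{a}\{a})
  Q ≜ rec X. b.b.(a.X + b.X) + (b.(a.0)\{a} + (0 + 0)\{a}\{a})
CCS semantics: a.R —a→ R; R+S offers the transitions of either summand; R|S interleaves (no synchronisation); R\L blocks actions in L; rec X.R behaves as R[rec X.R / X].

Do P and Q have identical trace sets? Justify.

NO — witness ⟨bbb⟩

Reachable graph of P (4 states):
  m0 = rec X. b.b.(a.X + a.X) + (b.(a.0)\{a} + (0 + 0)\{a}\{a}) ⊢ -b-> m1, -b-> m2
  m1 = (a.0)\{a} ⊢ ·
  m2 = b.(a.(rec X. b.b.(a.X + a.X) + (b.(a.0)\{a} + (0 + 0)\{a}\{a})) + a.(rec X. b.b.(a.X + a.X) + (b.(a.0)\{a} + (0 + 0)\{a}\{a}))) ⊢ -b-> m3
  m3 = a.(rec X. b.b.(a.X + a.X) + (b.(a.0)\{a} + (0 + 0)\{a}\{a})) + a.(rec X. b.b.(a.X + a.X) + (b.(a.0)\{a} + (0 + 0)\{a}\{a})) ⊢ -a-> m0
Reachable graph of Q (4 states):
  n0 = rec X. b.b.(a.X + b.X) + (b.(a.0)\{a} + (0 + 0)\{a}\{a}) ⊢ -b-> n1, -b-> n2
  n1 = (a.0)\{a} ⊢ ·
  n2 = b.(a.(rec X. b.b.(a.X + b.X) + (b.(a.0)\{a} + (0 + 0)\{a}\{a})) + b.(rec X. b.b.(a.X + b.X) + (b.(a.0)\{a} + (0 + 0)\{a}\{a}))) ⊢ -b-> n3
  n3 = a.(rec X. b.b.(a.X + b.X) + (b.(a.0)\{a} + (0 + 0)\{a}\{a})) + b.(rec X. b.b.(a.X + b.X) + (b.(a.0)\{a} + (0 + 0)\{a}\{a})) ⊢ -a-> n0, -b-> n0
Executing bbb from Q (initial set {n0}):
  step 1 (b): {n1, n2}
  step 2 (b): {n3}
  step 3 (b): {n0}
  Q completes σ.
Executing bbb from P (initial set {m0}):
  step 1 (b): {m1, m2}
  step 2 (b): {m3}
  step 3 (b): no successor for P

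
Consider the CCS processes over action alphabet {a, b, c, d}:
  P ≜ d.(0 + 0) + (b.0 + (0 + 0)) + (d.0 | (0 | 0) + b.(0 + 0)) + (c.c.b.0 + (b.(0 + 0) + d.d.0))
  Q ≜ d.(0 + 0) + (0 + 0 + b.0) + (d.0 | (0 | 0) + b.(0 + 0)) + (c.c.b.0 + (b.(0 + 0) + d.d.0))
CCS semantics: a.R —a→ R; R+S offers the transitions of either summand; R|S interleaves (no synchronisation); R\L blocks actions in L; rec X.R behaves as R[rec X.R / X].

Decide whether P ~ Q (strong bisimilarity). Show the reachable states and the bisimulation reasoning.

Reachable graph of P (7 states):
  s0 = d.(0 + 0) + (b.0 + (0 + 0)) + (d.0 | (0 | 0) + b.(0 + 0)) + (c.c.b.0 + (b.(0 + 0) + d.d.0)) | --b--▸ s1, --b--▸ s2, --c--▸ s3, --d--▸ s2, --d--▸ s4, --d--▸ s5
  s1 = 0 | stopped
  s2 = 0 + 0 | stopped
  s3 = c.b.0 | --c--▸ s6
  s4 = 0 | (0 | 0) | stopped
  s5 = d.0 | --d--▸ s1
  s6 = b.0 | --b--▸ s1
Reachable graph of Q (7 states):
  t0 = d.(0 + 0) + (0 + 0 + b.0) + (d.0 | (0 | 0) + b.(0 + 0)) + (c.c.b.0 + (b.(0 + 0) + d.d.0)) | --b--▸ t1, --b--▸ t2, --c--▸ t3, --d--▸ t2, --d--▸ t4, --d--▸ t5
  t1 = 0 | stopped
  t2 = 0 + 0 | stopped
  t3 = c.b.0 | --c--▸ t6
  t4 = 0 | (0 | 0) | stopped
  t5 = d.0 | --d--▸ t1
  t6 = b.0 | --b--▸ t1
Coarsest stable partition (strong bisimilarity classes):
  B0 = {s0, t0}
  B1 = {s5, t5}
  B2 = {s1, s2, s4, t1, t2, t4}
  B3 = {s3, t3}
  B4 = {s6, t6}
s0 ∈ B0, t0 ∈ B0 → same block

P ~ Q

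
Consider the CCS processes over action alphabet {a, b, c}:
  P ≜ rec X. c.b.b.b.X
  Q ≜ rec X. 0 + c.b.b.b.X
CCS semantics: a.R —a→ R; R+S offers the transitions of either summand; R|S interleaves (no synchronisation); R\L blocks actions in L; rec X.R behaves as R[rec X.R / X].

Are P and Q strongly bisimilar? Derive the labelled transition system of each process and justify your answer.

YES

Reachable graph of P (4 states):
  u0 = rec X. c.b.b.b.X → =c=> u1
  u1 = b.b.b.(rec X. c.b.b.b.X) → =b=> u2
  u2 = b.b.(rec X. c.b.b.b.X) → =b=> u3
  u3 = b.(rec X. c.b.b.b.X) → =b=> u0
Reachable graph of Q (4 states):
  v0 = rec X. 0 + c.b.b.b.X → =c=> v1
  v1 = b.b.b.(rec X. 0 + c.b.b.b.X) → =b=> v2
  v2 = b.b.(rec X. 0 + c.b.b.b.X) → =b=> v3
  v3 = b.(rec X. 0 + c.b.b.b.X) → =b=> v0
Partition-refinement fixed point:
  B0 = {u0, v0}
  B1 = {u1, v1}
  B2 = {u2, v2}
  B3 = {u3, v3}
u0 ∈ B0, v0 ∈ B0 → same block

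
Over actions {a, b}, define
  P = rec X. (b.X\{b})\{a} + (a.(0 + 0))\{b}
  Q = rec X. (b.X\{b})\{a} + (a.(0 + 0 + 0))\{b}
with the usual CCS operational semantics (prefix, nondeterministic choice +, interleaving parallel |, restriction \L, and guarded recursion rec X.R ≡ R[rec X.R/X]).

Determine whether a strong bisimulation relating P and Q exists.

Reachable graph of P (3 states):
  p0 = rec X. (b.X\{b})\{a} + (a.(0 + 0))\{b} | =a=> p1, =b=> p2
  p1 = (0 + 0)\{b} | (no moves)
  p2 = (rec X. (b.X\{b})\{a} + (a.(0 + 0))\{b})\{b}\{a} | (no moves)
Reachable graph of Q (3 states):
  q0 = rec X. (b.X\{b})\{a} + (a.(0 + 0 + 0))\{b} | =a=> q1, =b=> q2
  q1 = (0 + 0 + 0)\{b} | (no moves)
  q2 = (rec X. (b.X\{b})\{a} + (a.(0 + 0 + 0))\{b})\{b}\{a} | (no moves)
Partition-refinement fixed point:
  B0 = {p0, q0}
  B1 = {p1, p2, q1, q2}
p0 ∈ B0, q0 ∈ B0 → same block

YES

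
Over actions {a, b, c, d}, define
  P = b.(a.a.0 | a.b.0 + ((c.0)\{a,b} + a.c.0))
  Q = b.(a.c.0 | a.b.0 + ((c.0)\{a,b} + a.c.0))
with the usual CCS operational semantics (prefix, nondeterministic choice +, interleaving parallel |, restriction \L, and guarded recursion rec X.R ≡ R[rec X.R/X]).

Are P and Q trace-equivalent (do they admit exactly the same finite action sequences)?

Reachable graph of P (13 states):
  s0 = b.(a.a.0 | a.b.0 + ((c.0)\{a,b} + a.c.0)) has moves —b→ s1
  s1 = a.a.0 | a.b.0 + ((c.0)\{a,b} + a.c.0) has moves —a→ s2, —a→ s3, —a→ s4, —c→ s5
  s2 = a.0 | a.b.0 has moves —a→ s6, —a→ s7
  s3 = a.a.0 | b.0 has moves —a→ s7, —b→ s8
  s4 = c.0 has moves —c→ s9
  s5 = 0\{a,b} has moves ∅
  s6 = 0 | a.b.0 has moves —a→ s10
  s7 = a.0 | b.0 has moves —a→ s10, —b→ s11
  s8 = a.a.0 | 0 has moves —a→ s11
  s9 = 0 has moves ∅
  s10 = 0 | b.0 has moves —b→ s12
  s11 = a.0 | 0 has moves —a→ s12
  s12 = 0 | 0 has moves ∅
Reachable graph of Q (13 states):
  t0 = b.(a.c.0 | a.b.0 + ((c.0)\{a,b} + a.c.0)) has moves —b→ t1
  t1 = a.c.0 | a.b.0 + ((c.0)\{a,b} + a.c.0) has moves —a→ t2, —a→ t3, —a→ t4, —c→ t5
  t2 = a.c.0 | b.0 has moves —a→ t6, —b→ t7
  t3 = c.0 has moves —c→ t8
  t4 = c.0 | a.b.0 has moves —a→ t6, —c→ t9
  t5 = 0\{a,b} has moves ∅
  t6 = c.0 | b.0 has moves —b→ t10, —c→ t11
  t7 = a.c.0 | 0 has moves —a→ t10
  t8 = 0 has moves ∅
  t9 = 0 | a.b.0 has moves —a→ t11
  t10 = c.0 | 0 has moves —c→ t12
  t11 = 0 | b.0 has moves —b→ t12
  t12 = 0 | 0 has moves ∅
Run σ = ⟨baaa⟩ on P: start {s0}
  [1] b ⇒ {s1}
  [2] a ⇒ {s2, s3, s4}
  [3] a ⇒ {s6, s7}
  [4] a ⇒ {s10}
  — P admits the full trace.
Run σ = ⟨baaa⟩ on Q: start {t0}
  [1] b ⇒ {t1}
  [2] a ⇒ {t2, t3, t4}
  [3] a ⇒ {t6}
  [4] a ⇒ ∅ (Q stuck)

trace-distinct — witness ⟨baaa⟩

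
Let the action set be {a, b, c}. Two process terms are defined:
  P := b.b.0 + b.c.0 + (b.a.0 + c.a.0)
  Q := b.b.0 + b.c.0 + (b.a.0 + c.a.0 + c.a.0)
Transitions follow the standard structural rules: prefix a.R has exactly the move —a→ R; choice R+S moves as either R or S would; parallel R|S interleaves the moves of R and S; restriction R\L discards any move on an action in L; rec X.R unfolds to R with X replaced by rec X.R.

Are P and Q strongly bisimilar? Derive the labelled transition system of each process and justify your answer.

P's transition system — 5 states:
  p0 = b.b.0 + b.c.0 + (b.a.0 + c.a.0) ⊢ -b-> p1, -b-> p2, -b-> p3, -c-> p1
  p1 = a.0 ⊢ -a-> p4
  p2 = b.0 ⊢ -b-> p4
  p3 = c.0 ⊢ -c-> p4
  p4 = 0 ⊢ (no moves)
Q's transition system — 5 states:
  q0 = b.b.0 + b.c.0 + (b.a.0 + c.a.0 + c.a.0) ⊢ -b-> q1, -b-> q2, -b-> q3, -c-> q1
  q1 = a.0 ⊢ -a-> q4
  q2 = b.0 ⊢ -b-> q4
  q3 = c.0 ⊢ -c-> q4
  q4 = 0 ⊢ (no moves)
Partition-refinement fixed point:
  B0 = {p0, q0}
  B1 = {p3, q3}
  B2 = {p4, q4}
  B3 = {p1, q1}
  B4 = {p2, q2}
p0 ∈ B0, q0 ∈ B0 → same block

bisimilar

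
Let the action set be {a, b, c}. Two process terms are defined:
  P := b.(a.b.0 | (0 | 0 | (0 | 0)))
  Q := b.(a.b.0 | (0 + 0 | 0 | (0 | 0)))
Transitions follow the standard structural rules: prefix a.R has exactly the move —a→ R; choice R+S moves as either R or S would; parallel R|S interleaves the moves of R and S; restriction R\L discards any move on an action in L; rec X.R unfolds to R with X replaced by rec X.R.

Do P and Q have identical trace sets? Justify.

Reachable graph of P (4 states):
  m0 = b.(a.b.0 | (0 | 0 | (0 | 0))) | —b→ m1
  m1 = a.b.0 | (0 | 0 | (0 | 0)) | —a→ m2
  m2 = b.0 | (0 | 0 | (0 | 0)) | —b→ m3
  m3 = 0 | (0 | 0 | (0 | 0)) | ·
Reachable graph of Q (4 states):
  n0 = b.(a.b.0 | (0 + 0 | 0 | (0 | 0))) | —b→ n1
  n1 = a.b.0 | (0 + 0 | 0 | (0 | 0)) | —a→ n2
  n2 = b.0 | (0 + 0 | 0 | (0 | 0)) | —b→ n3
  n3 = 0 | (0 + 0 | 0 | (0 | 0)) | ·
Bisimilarity quotient blocks:
  B0 = {m0, n0}
  B1 = {m1, n1}
  B2 = {m2, n2}
  B3 = {m3, n3}
m0 ∈ B0, n0 ∈ B0 → same block
Bisimilar ⇒ trace-equivalent.

YES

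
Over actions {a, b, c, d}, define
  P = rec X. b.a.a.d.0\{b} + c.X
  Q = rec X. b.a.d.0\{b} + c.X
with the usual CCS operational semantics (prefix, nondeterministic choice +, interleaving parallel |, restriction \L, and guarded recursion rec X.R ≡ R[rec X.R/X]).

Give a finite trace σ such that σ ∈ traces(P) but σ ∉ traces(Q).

Reachable graph of P (5 states):
  m0 = rec X. b.a.a.d.0\{b} + c.X :: --b--▸ m1, --c--▸ m0
  m1 = a.a.d.0\{b} :: --a--▸ m2
  m2 = a.d.0\{b} :: --a--▸ m3
  m3 = d.0\{b} :: --d--▸ m4
  m4 = 0\{b} :: (no moves)
Reachable graph of Q (4 states):
  n0 = rec X. b.a.d.0\{b} + c.X :: --b--▸ n1, --c--▸ n0
  n1 = a.d.0\{b} :: --a--▸ n2
  n2 = d.0\{b} :: --d--▸ n3
  n3 = 0\{b} :: (no moves)
Trace ⟨baa⟩ through P, begin at {m0}:
  after b @ step 1: {m1}
  after a @ step 2: {m2}
  after a @ step 3: {m3}
  ✓ P
Trace ⟨baa⟩ through Q, begin at {n0}:
  after b @ step 1: {n1}
  after a @ step 2: {n2}
  after a @ step 3: ∅ (Q stuck)

baa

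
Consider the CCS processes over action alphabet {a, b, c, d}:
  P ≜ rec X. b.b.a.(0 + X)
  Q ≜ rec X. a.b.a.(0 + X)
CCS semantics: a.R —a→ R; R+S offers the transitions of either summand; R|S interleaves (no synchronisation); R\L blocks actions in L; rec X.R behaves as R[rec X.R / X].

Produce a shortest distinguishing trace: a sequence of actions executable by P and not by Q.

Reachable graph of P (4 states):
  p0 = rec X. b.b.a.(0 + X) :: --b--▸ p1
  p1 = b.a.(0 + (rec X. b.b.a.(0 + X))) :: --b--▸ p2
  p2 = a.(0 + (rec X. b.b.a.(0 + X))) :: --a--▸ p3
  p3 = 0 + (rec X. b.b.a.(0 + X)) :: --b--▸ p1
Reachable graph of Q (4 states):
  q0 = rec X. a.b.a.(0 + X) :: --a--▸ q1
  q1 = b.a.(0 + (rec X. a.b.a.(0 + X))) :: --b--▸ q2
  q2 = a.(0 + (rec X. a.b.a.(0 + X))) :: --a--▸ q3
  q3 = 0 + (rec X. a.b.a.(0 + X)) :: --a--▸ q1
Run σ = ⟨b⟩ on P: start {p0}
  [1] b ⇒ {p1}
  P completes σ.
Run σ = ⟨b⟩ on Q: start {q0}
  [1] b ⇒ ∅ (Q stuck)

b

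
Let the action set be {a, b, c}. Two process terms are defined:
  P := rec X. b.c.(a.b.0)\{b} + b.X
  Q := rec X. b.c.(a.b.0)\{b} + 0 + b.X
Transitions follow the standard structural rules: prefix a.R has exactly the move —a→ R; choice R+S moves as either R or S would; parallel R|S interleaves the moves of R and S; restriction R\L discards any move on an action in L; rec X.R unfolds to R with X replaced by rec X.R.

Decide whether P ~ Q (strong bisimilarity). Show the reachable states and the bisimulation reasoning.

bisimilar

LTS(P): 4 reachable states
  s0 = rec X. b.c.(a.b.0)\{b} + b.X | --b--▸ s0, --b--▸ s1
  s1 = c.(a.b.0)\{b} | --c--▸ s2
  s2 = (a.b.0)\{b} | --a--▸ s3
  s3 = (b.0)\{b} | ·
LTS(Q): 4 reachable states
  t0 = rec X. b.c.(a.b.0)\{b} + 0 + b.X | --b--▸ t0, --b--▸ t1
  t1 = c.(a.b.0)\{b} | --c--▸ t2
  t2 = (a.b.0)\{b} | --a--▸ t3
  t3 = (b.0)\{b} | ·
Bisimilarity quotient blocks:
  B0 = {s0, t0}
  B1 = {s1, t1}
  B2 = {s2, t2}
  B3 = {s3, t3}
s0 ∈ B0, t0 ∈ B0 → same block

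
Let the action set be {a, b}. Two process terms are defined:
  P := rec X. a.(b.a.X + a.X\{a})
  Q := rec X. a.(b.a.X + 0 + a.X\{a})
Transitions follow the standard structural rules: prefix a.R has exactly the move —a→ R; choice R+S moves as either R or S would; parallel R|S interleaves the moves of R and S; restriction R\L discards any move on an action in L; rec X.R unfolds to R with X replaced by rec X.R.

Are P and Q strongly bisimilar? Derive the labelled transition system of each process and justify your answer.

P ~ Q

Reachable graph of P (4 states):
  m0 = rec X. a.(b.a.X + a.X\{a}) :: —a→ m1
  m1 = b.a.(rec X. a.(b.a.X + a.X\{a})) + a.(rec X. a.(b.a.X + a.X\{a}))\{a} :: —a→ m2, —b→ m3
  m2 = (rec X. a.(b.a.X + a.X\{a}))\{a} :: (no moves)
  m3 = a.(rec X. a.(b.a.X + a.X\{a})) :: —a→ m0
Reachable graph of Q (4 states):
  n0 = rec X. a.(b.a.X + 0 + a.X\{a}) :: —a→ n1
  n1 = b.a.(rec X. a.(b.a.X + 0 + a.X\{a})) + 0 + a.(rec X. a.(b.a.X + 0 + a.X\{a}))\{a} :: —a→ n2, —b→ n3
  n2 = (rec X. a.(b.a.X + 0 + a.X\{a}))\{a} :: (no moves)
  n3 = a.(rec X. a.(b.a.X + 0 + a.X\{a})) :: —a→ n0
Bisimilarity quotient blocks:
  B0 = {m0, n0}
  B1 = {m1, n1}
  B2 = {m3, n3}
  B3 = {m2, n2}
m0 ∈ B0, n0 ∈ B0 → same block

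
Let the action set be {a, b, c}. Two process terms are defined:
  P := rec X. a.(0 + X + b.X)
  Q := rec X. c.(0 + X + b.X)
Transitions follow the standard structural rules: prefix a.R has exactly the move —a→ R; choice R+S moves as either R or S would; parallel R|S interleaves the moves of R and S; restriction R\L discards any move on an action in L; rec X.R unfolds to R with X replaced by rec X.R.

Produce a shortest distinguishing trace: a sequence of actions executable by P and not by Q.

a

Reachable graph of P (2 states):
  s0 = rec X. a.(0 + X + b.X) | ··a··> s1
  s1 = 0 + (rec X. a.(0 + X + b.X)) + b.(rec X. a.(0 + X + b.X)) | ··a··> s1, ··b··> s0
Reachable graph of Q (2 states):
  t0 = rec X. c.(0 + X + b.X) | ··c··> t1
  t1 = 0 + (rec X. c.(0 + X + b.X)) + b.(rec X. c.(0 + X + b.X)) | ··b··> t0, ··c··> t1
Run σ = ⟨a⟩ on P: start {s0}
  step 1 (a): {s1}
  — P admits the full trace.
Run σ = ⟨a⟩ on Q: start {t0}
  step 1 (a): ∅  — Q cannot continue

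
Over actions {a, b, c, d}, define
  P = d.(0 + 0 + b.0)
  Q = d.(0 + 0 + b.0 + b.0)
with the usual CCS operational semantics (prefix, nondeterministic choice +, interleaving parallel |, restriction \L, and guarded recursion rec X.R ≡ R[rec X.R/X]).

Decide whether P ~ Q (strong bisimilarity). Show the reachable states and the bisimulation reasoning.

P's transition system — 3 states:
  p0 = d.(0 + 0 + b.0) ⊢ —d→ p1
  p1 = 0 + 0 + b.0 ⊢ —b→ p2
  p2 = 0 ⊢ deadlocked
Q's transition system — 3 states:
  q0 = d.(0 + 0 + b.0 + b.0) ⊢ —d→ q1
  q1 = 0 + 0 + b.0 + b.0 ⊢ —b→ q2
  q2 = 0 ⊢ deadlocked
Bisimilarity quotient blocks:
  B0 = {p0, q0}
  B1 = {p1, q1}
  B2 = {p2, q2}
p0 ∈ B0, q0 ∈ B0 → same block

P ~ Q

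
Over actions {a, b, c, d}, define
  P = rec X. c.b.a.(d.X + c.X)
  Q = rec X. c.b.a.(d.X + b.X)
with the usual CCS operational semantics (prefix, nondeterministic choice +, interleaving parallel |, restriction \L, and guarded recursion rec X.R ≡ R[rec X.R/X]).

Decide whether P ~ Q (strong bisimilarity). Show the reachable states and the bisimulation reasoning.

Reachable graph of P (4 states):
  s0 = rec X. c.b.a.(d.X + c.X) :: -c-> s1
  s1 = b.a.(d.(rec X. c.b.a.(d.X + c.X)) + c.(rec X. c.b.a.(d.X + c.X))) :: -b-> s2
  s2 = a.(d.(rec X. c.b.a.(d.X + c.X)) + c.(rec X. c.b.a.(d.X + c.X))) :: -a-> s3
  s3 = d.(rec X. c.b.a.(d.X + c.X)) + c.(rec X. c.b.a.(d.X + c.X)) :: -c-> s0, -d-> s0
Reachable graph of Q (4 states):
  t0 = rec X. c.b.a.(d.X + b.X) :: -c-> t1
  t1 = b.a.(d.(rec X. c.b.a.(d.X + b.X)) + b.(rec X. c.b.a.(d.X + b.X))) :: -b-> t2
  t2 = a.(d.(rec X. c.b.a.(d.X + b.X)) + b.(rec X. c.b.a.(d.X + b.X))) :: -a-> t3
  t3 = d.(rec X. c.b.a.(d.X + b.X)) + b.(rec X. c.b.a.(d.X + b.X)) :: -b-> t0, -d-> t0
Bisimilarity quotient blocks:
  B0 = {s0}
  B1 = {s1}
  B2 = {s2}
  B3 = {s3}
  B4 = {t0}
  B5 = {t1}
  B6 = {t2}
  B7 = {t3}
s0 ∈ B0, t0 ∈ B4 → different blocks

NO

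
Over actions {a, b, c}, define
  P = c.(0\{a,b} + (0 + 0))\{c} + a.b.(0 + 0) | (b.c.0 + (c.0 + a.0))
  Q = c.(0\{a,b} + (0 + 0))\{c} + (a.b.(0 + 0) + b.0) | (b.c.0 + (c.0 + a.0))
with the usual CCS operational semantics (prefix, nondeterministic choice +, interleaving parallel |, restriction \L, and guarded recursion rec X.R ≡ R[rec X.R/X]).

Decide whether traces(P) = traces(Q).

Reachable graph of P (10 states):
  p0 = c.(0\{a,b} + (0 + 0))\{c} + a.b.(0 + 0) | (b.c.0 + (c.0 + a.0)) → ··a··> p1, ··a··> p2, ··b··> p3, ··c··> p1, ··c··> p4
  p1 = a.b.(0 + 0) | 0 → ··a··> p5
  p2 = b.(0 + 0) | (b.c.0 + (c.0 + a.0)) → ··a··> p5, ··b··> p6, ··b··> p7, ··c··> p5
  p3 = a.b.(0 + 0) | c.0 → ··a··> p7, ··c··> p1
  p4 = (0\{a,b} + (0 + 0))\{c} → ∅
  p5 = b.(0 + 0) | 0 → ··b··> p8
  p6 = (0 + 0) | (b.c.0 + (c.0 + a.0)) → ··a··> p8, ··b··> p9, ··c··> p8
  p7 = b.(0 + 0) | c.0 → ··b··> p9, ··c··> p5
  p8 = (0 + 0) | 0 → ∅
  p9 = (0 + 0) | c.0 → ··c··> p8
Reachable graph of Q (13 states):
  q0 = c.(0\{a,b} + (0 + 0))\{c} + (a.b.(0 + 0) + b.0) | (b.c.0 + (c.0 + a.0)) → ··a··> q1, ··a··> q2, ··b··> q3, ··b··> q4, ··c··> q1, ··c··> q5
  q1 = (a.b.(0 + 0) + b.0) | 0 → ··a··> q6, ··b··> q7
  q2 = b.(0 + 0) | (b.c.0 + (c.0 + a.0)) → ··a··> q6, ··b··> q8, ··b··> q9, ··c··> q6
  q3 = (a.b.(0 + 0) + b.0) | c.0 → ··a··> q9, ··b··> q10, ··c··> q1
  q4 = 0 | (b.c.0 + (c.0 + a.0)) → ··a··> q7, ··b··> q10, ··c··> q7
  q5 = (0\{a,b} + (0 + 0))\{c} → ∅
  q6 = b.(0 + 0) | 0 → ··b··> q11
  q7 = 0 | 0 → ∅
  q8 = (0 + 0) | (b.c.0 + (c.0 + a.0)) → ··a··> q11, ··b··> q12, ··c··> q11
  q9 = b.(0 + 0) | c.0 → ··b··> q12, ··c··> q6
  q10 = 0 | c.0 → ··c··> q7
  q11 = (0 + 0) | 0 → ∅
  q12 = (0 + 0) | c.0 → ··c··> q11
Executing bb from Q (initial set {q0}):
  step 1 (b): {q3, q4}
  step 2 (b): {q10}
  — Q admits the full trace.
Executing bb from P (initial set {p0}):
  step 1 (b): {p3}
  step 2 (b): ∅ (P stuck)

trace-distinct — witness ⟨bb⟩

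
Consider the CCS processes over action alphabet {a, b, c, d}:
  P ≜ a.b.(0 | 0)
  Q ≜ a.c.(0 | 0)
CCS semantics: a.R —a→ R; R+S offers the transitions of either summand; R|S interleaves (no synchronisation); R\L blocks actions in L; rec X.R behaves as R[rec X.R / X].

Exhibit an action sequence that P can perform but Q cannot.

LTS(P): 3 reachable states
  s0 = a.b.(0 | 0) :: ··a··> s1
  s1 = b.(0 | 0) :: ··b··> s2
  s2 = 0 | 0 :: deadlocked
LTS(Q): 3 reachable states
  t0 = a.c.(0 | 0) :: ··a··> t1
  t1 = c.(0 | 0) :: ··c··> t2
  t2 = 0 | 0 :: deadlocked
Run σ = ⟨ab⟩ on P: start {s0}
  after a @ step 1: {s1}
  after b @ step 2: {s2}
  ✓ P
Run σ = ⟨ab⟩ on Q: start {t0}
  after a @ step 1: {t1}
  after b @ step 2: ∅  — Q cannot continue

ab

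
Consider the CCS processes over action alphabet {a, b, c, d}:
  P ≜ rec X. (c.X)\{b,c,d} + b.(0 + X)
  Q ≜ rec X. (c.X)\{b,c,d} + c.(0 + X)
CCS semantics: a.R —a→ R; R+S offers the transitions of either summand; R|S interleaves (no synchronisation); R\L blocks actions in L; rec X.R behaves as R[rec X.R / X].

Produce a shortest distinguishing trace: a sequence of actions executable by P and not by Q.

b

P's transition system — 2 states:
  p0 = rec X. (c.X)\{b,c,d} + b.(0 + X) :: -b-> p1
  p1 = 0 + (rec X. (c.X)\{b,c,d} + b.(0 + X)) :: -b-> p1
Q's transition system — 2 states:
  q0 = rec X. (c.X)\{b,c,d} + c.(0 + X) :: -c-> q1
  q1 = 0 + (rec X. (c.X)\{b,c,d} + c.(0 + X)) :: -c-> q1
Executing b from P (initial set {p0}):
  after b @ step 1: {p1}
  P completes σ.
Executing b from Q (initial set {q0}):
  after b @ step 1: ∅  — Q cannot continue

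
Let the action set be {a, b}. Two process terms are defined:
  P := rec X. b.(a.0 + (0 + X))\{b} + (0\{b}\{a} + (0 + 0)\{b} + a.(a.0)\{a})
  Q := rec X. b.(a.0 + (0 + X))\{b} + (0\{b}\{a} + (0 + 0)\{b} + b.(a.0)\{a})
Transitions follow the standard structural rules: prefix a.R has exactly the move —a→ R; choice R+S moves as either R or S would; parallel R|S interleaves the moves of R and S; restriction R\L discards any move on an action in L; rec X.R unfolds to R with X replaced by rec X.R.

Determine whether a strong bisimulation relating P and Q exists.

NO

Reachable graph of P (5 states):
  u0 = rec X. b.(a.0 + (0 + X))\{b} + (0\{b}\{a} + (0 + 0)\{b} + a.(a.0)\{a}) :: =a=> u1, =b=> u2
  u1 = (a.0)\{a} :: ·
  u2 = (a.0 + (0 + (rec X. b.(a.0 + (0 + X))\{b} + (0\{b}\{a} + (0 + 0)\{b} + a.(a.0)\{a}))))\{b} :: =a=> u3, =a=> u4
  u3 = (a.0)\{a}\{b} :: ·
  u4 = 0\{b} :: ·
Reachable graph of Q (4 states):
  v0 = rec X. b.(a.0 + (0 + X))\{b} + (0\{b}\{a} + (0 + 0)\{b} + b.(a.0)\{a}) :: =b=> v1, =b=> v2
  v1 = (a.0 + (0 + (rec X. b.(a.0 + (0 + X))\{b} + (0\{b}\{a} + (0 + 0)\{b} + b.(a.0)\{a}))))\{b} :: =a=> v3
  v2 = (a.0)\{a} :: ·
  v3 = 0\{b} :: ·
Coarsest stable partition (strong bisimilarity classes):
  B0 = {u0}
  B1 = {u2, v1}
  B2 = {u1, u3, u4, v2, v3}
  B3 = {v0}
u0 ∈ B0, v0 ∈ B3 → different blocks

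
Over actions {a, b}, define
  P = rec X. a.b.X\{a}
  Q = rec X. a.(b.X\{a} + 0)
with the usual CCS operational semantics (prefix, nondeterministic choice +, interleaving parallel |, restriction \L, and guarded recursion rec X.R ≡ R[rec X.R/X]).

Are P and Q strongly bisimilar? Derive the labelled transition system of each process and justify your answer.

bisimilar

Reachable graph of P (3 states):
  m0 = rec X. a.b.X\{a} :: =a=> m1
  m1 = b.(rec X. a.b.X\{a})\{a} :: =b=> m2
  m2 = (rec X. a.b.X\{a})\{a} :: ∅
Reachable graph of Q (3 states):
  n0 = rec X. a.(b.X\{a} + 0) :: =a=> n1
  n1 = b.(rec X. a.(b.X\{a} + 0))\{a} + 0 :: =b=> n2
  n2 = (rec X. a.(b.X\{a} + 0))\{a} :: ∅
Coarsest stable partition (strong bisimilarity classes):
  B0 = {m0, n0}
  B1 = {m1, n1}
  B2 = {m2, n2}
m0 ∈ B0, n0 ∈ B0 → same block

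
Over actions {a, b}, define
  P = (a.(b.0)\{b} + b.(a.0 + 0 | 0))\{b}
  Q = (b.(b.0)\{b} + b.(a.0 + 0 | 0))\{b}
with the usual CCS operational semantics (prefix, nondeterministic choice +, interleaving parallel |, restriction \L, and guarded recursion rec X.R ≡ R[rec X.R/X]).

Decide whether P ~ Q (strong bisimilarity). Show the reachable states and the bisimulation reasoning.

Reachable graph of P (2 states):
  p0 = (a.(b.0)\{b} + b.(a.0 + 0 | 0))\{b} → -a-> p1
  p1 = (b.0)\{b}\{b} → deadlocked
Reachable graph of Q (1 states):
  q0 = (b.(b.0)\{b} + b.(a.0 + 0 | 0))\{b} → deadlocked
Coarsest stable partition (strong bisimilarity classes):
  B0 = {p0}
  B1 = {p1, q0}
p0 ∈ B0, q0 ∈ B1 → different blocks

not bisimilar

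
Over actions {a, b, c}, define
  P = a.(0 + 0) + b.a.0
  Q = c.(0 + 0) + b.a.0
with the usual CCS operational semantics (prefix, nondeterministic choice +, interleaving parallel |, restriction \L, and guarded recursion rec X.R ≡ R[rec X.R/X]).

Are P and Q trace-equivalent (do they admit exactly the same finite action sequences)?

trace-distinct — witness ⟨a⟩

LTS(P): 4 reachable states
  m0 = a.(0 + 0) + b.a.0 :: -a-> m1, -b-> m2
  m1 = 0 + 0 :: (no moves)
  m2 = a.0 :: -a-> m3
  m3 = 0 :: (no moves)
LTS(Q): 4 reachable states
  n0 = c.(0 + 0) + b.a.0 :: -b-> n1, -c-> n2
  n1 = a.0 :: -a-> n3
  n2 = 0 + 0 :: (no moves)
  n3 = 0 :: (no moves)
Executing a from P (initial set {m0}):
  step 1 (a): {m1}
  — P admits the full trace.
Executing a from Q (initial set {n0}):
  step 1 (a): ∅  — Q cannot continue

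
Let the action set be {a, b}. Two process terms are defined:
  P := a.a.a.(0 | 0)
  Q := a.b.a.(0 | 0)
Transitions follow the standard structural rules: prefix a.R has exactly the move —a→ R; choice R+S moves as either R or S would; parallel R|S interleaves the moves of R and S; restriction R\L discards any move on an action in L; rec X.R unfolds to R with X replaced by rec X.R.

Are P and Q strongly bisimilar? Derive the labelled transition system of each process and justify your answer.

P ≁ Q

P's transition system — 4 states:
  m0 = a.a.a.(0 | 0) | ··a··> m1
  m1 = a.a.(0 | 0) | ··a··> m2
  m2 = a.(0 | 0) | ··a··> m3
  m3 = 0 | 0 | deadlocked
Q's transition system — 4 states:
  n0 = a.b.a.(0 | 0) | ··a··> n1
  n1 = b.a.(0 | 0) | ··b··> n2
  n2 = a.(0 | 0) | ··a··> n3
  n3 = 0 | 0 | deadlocked
Bisimilarity quotient blocks:
  B0 = {m0}
  B1 = {m1}
  B2 = {m2, n2}
  B3 = {m3, n3}
  B4 = {n0}
  B5 = {n1}
m0 ∈ B0, n0 ∈ B4 → different blocks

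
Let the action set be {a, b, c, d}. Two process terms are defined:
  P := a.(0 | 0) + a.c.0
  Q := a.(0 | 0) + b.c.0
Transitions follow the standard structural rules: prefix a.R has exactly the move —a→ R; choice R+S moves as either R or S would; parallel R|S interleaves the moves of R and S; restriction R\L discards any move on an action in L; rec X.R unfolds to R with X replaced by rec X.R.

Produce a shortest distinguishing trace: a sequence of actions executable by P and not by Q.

Reachable graph of P (4 states):
  m0 = a.(0 | 0) + a.c.0 ⊢ =a=> m1, =a=> m2
  m1 = 0 | 0 ⊢ stopped
  m2 = c.0 ⊢ =c=> m3
  m3 = 0 ⊢ stopped
Reachable graph of Q (4 states):
  n0 = a.(0 | 0) + b.c.0 ⊢ =a=> n1, =b=> n2
  n1 = 0 | 0 ⊢ stopped
  n2 = c.0 ⊢ =c=> n3
  n3 = 0 ⊢ stopped
Trace ⟨ac⟩ through P, begin at {m0}:
  step 1 (a): {m1, m2}
  step 2 (c): {m3}
  ✓ P
Trace ⟨ac⟩ through Q, begin at {n0}:
  step 1 (a): {n1}
  step 2 (c): ∅ (Q stuck)

ac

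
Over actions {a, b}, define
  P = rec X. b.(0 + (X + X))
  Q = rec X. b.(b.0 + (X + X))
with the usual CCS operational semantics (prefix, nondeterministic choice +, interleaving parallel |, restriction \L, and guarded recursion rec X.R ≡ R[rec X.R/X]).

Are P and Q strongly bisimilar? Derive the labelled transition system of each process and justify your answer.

not bisimilar

Reachable graph of P (2 states):
  m0 = rec X. b.(0 + (X + X)) ⊢ -b-> m1
  m1 = 0 + ((rec X. b.(0 + (X + X))) + (rec X. b.(0 + (X + X)))) ⊢ -b-> m1
Reachable graph of Q (3 states):
  n0 = rec X. b.(b.0 + (X + X)) ⊢ -b-> n1
  n1 = b.0 + ((rec X. b.(b.0 + (X + X))) + (rec X. b.(b.0 + (X + X)))) ⊢ -b-> n1, -b-> n2
  n2 = 0 ⊢ stopped
Coarsest stable partition (strong bisimilarity classes):
  B0 = {m0, m1}
  B1 = {n0}
  B2 = {n1}
  B3 = {n2}
m0 ∈ B0, n0 ∈ B1 → different blocks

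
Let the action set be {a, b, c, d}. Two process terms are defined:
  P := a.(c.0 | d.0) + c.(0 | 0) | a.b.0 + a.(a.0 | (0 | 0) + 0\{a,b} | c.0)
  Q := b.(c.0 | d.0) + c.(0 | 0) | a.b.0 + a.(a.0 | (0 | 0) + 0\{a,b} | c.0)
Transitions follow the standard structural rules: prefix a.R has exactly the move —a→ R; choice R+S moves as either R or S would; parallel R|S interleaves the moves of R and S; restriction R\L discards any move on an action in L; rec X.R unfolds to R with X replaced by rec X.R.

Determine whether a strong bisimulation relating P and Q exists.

Reachable graph of P (13 states):
  s0 = a.(c.0 | d.0) + c.(0 | 0) | a.b.0 + a.(a.0 | (0 | 0) + 0\{a,b} | c.0) ⊢ ··a··> s1, ··a··> s2, ··a··> s3, ··c··> s4
  s1 = a.0 | (0 | 0) + 0\{a,b} | c.0 ⊢ ··a··> s5, ··c··> s6
  s2 = c.(0 | 0) | b.0 ⊢ ··b··> s7, ··c··> s8
  s3 = c.0 | d.0 ⊢ ··c··> s9, ··d··> s10
  s4 = 0 | 0 | a.b.0 ⊢ ··a··> s8
  s5 = 0 | (0 | 0) ⊢ ·
  s6 = 0\{a,b} | 0 ⊢ ·
  s7 = c.(0 | 0) | 0 ⊢ ··c··> s11
  s8 = 0 | 0 | b.0 ⊢ ··b··> s11
  s9 = 0 | d.0 ⊢ ··d··> s12
  s10 = c.0 | 0 ⊢ ··c··> s12
  s11 = 0 | 0 | 0 ⊢ ·
  s12 = 0 | 0 ⊢ ·
Reachable graph of Q (13 states):
  t0 = b.(c.0 | d.0) + c.(0 | 0) | a.b.0 + a.(a.0 | (0 | 0) + 0\{a,b} | c.0) ⊢ ··a··> t1, ··a··> t2, ··b··> t3, ··c··> t4
  t1 = a.0 | (0 | 0) + 0\{a,b} | c.0 ⊢ ··a··> t5, ··c··> t6
  t2 = c.(0 | 0) | b.0 ⊢ ··b··> t7, ··c··> t8
  t3 = c.0 | d.0 ⊢ ··c··> t9, ··d··> t10
  t4 = 0 | 0 | a.b.0 ⊢ ··a··> t8
  t5 = 0 | (0 | 0) ⊢ ·
  t6 = 0\{a,b} | 0 ⊢ ·
  t7 = c.(0 | 0) | 0 ⊢ ··c··> t11
  t8 = 0 | 0 | b.0 ⊢ ··b··> t11
  t9 = 0 | d.0 ⊢ ··d··> t12
  t10 = c.0 | 0 ⊢ ··c··> t12
  t11 = 0 | 0 | 0 ⊢ ·
  t12 = 0 | 0 ⊢ ·
Partition-refinement fixed point:
  B0 = {s0}
  B1 = {s3, t3}
  B2 = {s10, s7, t10, t7}
  B3 = {s11, s12, s5, s6, t11, t12, t5, t6}
  B4 = {s9, t9}
  B5 = {s1, t1}
  B6 = {s4, t4}
  B7 = {s8, t8}
  B8 = {s2, t2}
  B9 = {t0}
s0 ∈ B0, t0 ∈ B9 → different blocks

NO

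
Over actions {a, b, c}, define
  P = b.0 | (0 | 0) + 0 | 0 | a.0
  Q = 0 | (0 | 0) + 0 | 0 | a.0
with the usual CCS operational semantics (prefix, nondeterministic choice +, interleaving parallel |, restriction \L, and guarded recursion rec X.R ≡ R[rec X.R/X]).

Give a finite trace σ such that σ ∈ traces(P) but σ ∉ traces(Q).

b

Reachable graph of P (3 states):
  m0 = b.0 | (0 | 0) + 0 | 0 | a.0 | ··a··> m1, ··b··> m2
  m1 = 0 | 0 | 0 | ∅
  m2 = 0 | (0 | 0) | ∅
Reachable graph of Q (2 states):
  n0 = 0 | (0 | 0) + 0 | 0 | a.0 | ··a··> n1
  n1 = 0 | 0 | 0 | ∅
Executing b from P (initial set {m0}):
  after b @ step 1: {m2}
  ✓ P
Executing b from Q (initial set {n0}):
  after b @ step 1: no successor for Q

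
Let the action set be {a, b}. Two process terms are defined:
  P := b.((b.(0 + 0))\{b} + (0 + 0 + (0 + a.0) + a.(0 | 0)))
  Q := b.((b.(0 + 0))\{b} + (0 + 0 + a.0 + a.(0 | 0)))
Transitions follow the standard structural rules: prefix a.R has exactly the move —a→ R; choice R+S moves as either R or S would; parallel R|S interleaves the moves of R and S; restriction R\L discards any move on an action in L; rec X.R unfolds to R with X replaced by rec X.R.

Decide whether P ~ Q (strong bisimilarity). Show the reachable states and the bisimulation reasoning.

Reachable graph of P (4 states):
  p0 = b.((b.(0 + 0))\{b} + (0 + 0 + (0 + a.0) + a.(0 | 0))) :: =b=> p1
  p1 = (b.(0 + 0))\{b} + (0 + 0 + (0 + a.0) + a.(0 | 0)) :: =a=> p2, =a=> p3
  p2 = 0 :: stopped
  p3 = 0 | 0 :: stopped
Reachable graph of Q (4 states):
  q0 = b.((b.(0 + 0))\{b} + (0 + 0 + a.0 + a.(0 | 0))) :: =b=> q1
  q1 = (b.(0 + 0))\{b} + (0 + 0 + a.0 + a.(0 | 0)) :: =a=> q2, =a=> q3
  q2 = 0 :: stopped
  q3 = 0 | 0 :: stopped
Coarsest stable partition (strong bisimilarity classes):
  B0 = {p0, q0}
  B1 = {p1, q1}
  B2 = {p2, p3, q2, q3}
p0 ∈ B0, q0 ∈ B0 → same block

P ~ Q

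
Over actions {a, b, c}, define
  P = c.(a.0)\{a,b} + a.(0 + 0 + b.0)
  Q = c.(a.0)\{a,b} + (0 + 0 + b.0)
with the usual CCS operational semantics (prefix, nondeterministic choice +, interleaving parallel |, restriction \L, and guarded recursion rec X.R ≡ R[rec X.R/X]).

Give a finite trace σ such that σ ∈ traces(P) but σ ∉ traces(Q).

Reachable graph of P (4 states):
  u0 = c.(a.0)\{a,b} + a.(0 + 0 + b.0) | -a-> u1, -c-> u2
  u1 = 0 + 0 + b.0 | -b-> u3
  u2 = (a.0)\{a,b} | (no moves)
  u3 = 0 | (no moves)
Reachable graph of Q (3 states):
  v0 = c.(a.0)\{a,b} + (0 + 0 + b.0) | -b-> v1, -c-> v2
  v1 = 0 | (no moves)
  v2 = (a.0)\{a,b} | (no moves)
Run σ = ⟨a⟩ on P: start {u0}
  step 1 (a): {u1}
  P completes σ.
Run σ = ⟨a⟩ on Q: start {v0}
  step 1 (a): ∅ (Q stuck)

a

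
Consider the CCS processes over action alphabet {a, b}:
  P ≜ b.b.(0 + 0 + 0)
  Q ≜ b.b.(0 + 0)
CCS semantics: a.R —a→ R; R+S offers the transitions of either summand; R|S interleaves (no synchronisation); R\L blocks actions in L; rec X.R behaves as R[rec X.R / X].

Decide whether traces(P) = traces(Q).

Reachable graph of P (3 states):
  m0 = b.b.(0 + 0 + 0) | ··b··> m1
  m1 = b.(0 + 0 + 0) | ··b··> m2
  m2 = 0 + 0 + 0 | ·
Reachable graph of Q (3 states):
  n0 = b.b.(0 + 0) | ··b··> n1
  n1 = b.(0 + 0) | ··b··> n2
  n2 = 0 + 0 | ·
Coarsest stable partition (strong bisimilarity classes):
  B0 = {m0, n0}
  B1 = {m1, n1}
  B2 = {m2, n2}
m0 ∈ B0, n0 ∈ B0 → same block
Bisimilar ⇒ trace-equivalent.

trace-equivalent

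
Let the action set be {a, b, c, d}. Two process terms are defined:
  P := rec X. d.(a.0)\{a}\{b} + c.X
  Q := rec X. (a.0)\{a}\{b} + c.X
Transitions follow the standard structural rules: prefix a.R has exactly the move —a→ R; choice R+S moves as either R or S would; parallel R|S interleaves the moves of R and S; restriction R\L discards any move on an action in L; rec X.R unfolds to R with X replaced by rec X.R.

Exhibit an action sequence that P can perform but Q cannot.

d

Reachable graph of P (2 states):
  u0 = rec X. d.(a.0)\{a}\{b} + c.X ⊢ =c=> u0, =d=> u1
  u1 = (a.0)\{a}\{b} ⊢ (no moves)
Reachable graph of Q (1 states):
  v0 = rec X. (a.0)\{a}\{b} + c.X ⊢ =c=> v0
Trace ⟨d⟩ through P, begin at {u0}:
  [1] d ⇒ {u1}
  ✓ P
Trace ⟨d⟩ through Q, begin at {v0}:
  [1] d ⇒ ∅ (Q stuck)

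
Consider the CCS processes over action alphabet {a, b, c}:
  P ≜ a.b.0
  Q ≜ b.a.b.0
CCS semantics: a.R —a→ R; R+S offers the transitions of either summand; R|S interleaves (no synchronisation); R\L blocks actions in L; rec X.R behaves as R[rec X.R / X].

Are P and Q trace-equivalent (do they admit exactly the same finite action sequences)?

NO — witness ⟨a⟩

P's transition system — 3 states:
  p0 = a.b.0 ⊢ ··a··> p1
  p1 = b.0 ⊢ ··b··> p2
  p2 = 0 ⊢ deadlocked
Q's transition system — 4 states:
  q0 = b.a.b.0 ⊢ ··b··> q1
  q1 = a.b.0 ⊢ ··a··> q2
  q2 = b.0 ⊢ ··b··> q3
  q3 = 0 ⊢ deadlocked
Trace ⟨a⟩ through P, begin at {p0}:
  after a @ step 1: {p1}
  — P admits the full trace.
Trace ⟨a⟩ through Q, begin at {q0}:
  after a @ step 1: no successor for Q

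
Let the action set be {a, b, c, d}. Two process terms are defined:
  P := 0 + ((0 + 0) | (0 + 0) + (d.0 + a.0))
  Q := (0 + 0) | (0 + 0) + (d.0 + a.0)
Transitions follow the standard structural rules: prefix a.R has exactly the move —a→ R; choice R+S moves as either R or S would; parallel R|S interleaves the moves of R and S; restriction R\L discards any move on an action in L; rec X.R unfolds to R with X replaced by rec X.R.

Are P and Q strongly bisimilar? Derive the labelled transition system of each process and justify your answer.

Reachable graph of P (2 states):
  m0 = 0 + ((0 + 0) | (0 + 0) + (d.0 + a.0)) | --a--▸ m1, --d--▸ m1
  m1 = 0 | ∅
Reachable graph of Q (2 states):
  n0 = (0 + 0) | (0 + 0) + (d.0 + a.0) | --a--▸ n1, --d--▸ n1
  n1 = 0 | ∅
Bisimilarity quotient blocks:
  B0 = {m0, n0}
  B1 = {m1, n1}
m0 ∈ B0, n0 ∈ B0 → same block

P ~ Q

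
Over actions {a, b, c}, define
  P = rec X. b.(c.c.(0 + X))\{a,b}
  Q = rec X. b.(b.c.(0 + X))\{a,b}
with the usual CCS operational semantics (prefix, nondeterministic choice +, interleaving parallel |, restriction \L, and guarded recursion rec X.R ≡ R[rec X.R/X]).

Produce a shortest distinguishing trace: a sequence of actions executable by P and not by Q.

bc

Reachable graph of P (4 states):
  u0 = rec X. b.(c.c.(0 + X))\{a,b} :: =b=> u1
  u1 = (c.c.(0 + (rec X. b.(c.c.(0 + X))\{a,b})))\{a,b} :: =c=> u2
  u2 = (c.(0 + (rec X. b.(c.c.(0 + X))\{a,b})))\{a,b} :: =c=> u3
  u3 = (0 + (rec X. b.(c.c.(0 + X))\{a,b}))\{a,b} :: (no moves)
Reachable graph of Q (2 states):
  v0 = rec X. b.(b.c.(0 + X))\{a,b} :: =b=> v1
  v1 = (b.c.(0 + (rec X. b.(b.c.(0 + X))\{a,b})))\{a,b} :: (no moves)
Run σ = ⟨bc⟩ on P: start {u0}
  after b @ step 1: {u1}
  after c @ step 2: {u2}
  — P admits the full trace.
Run σ = ⟨bc⟩ on Q: start {v0}
  after b @ step 1: {v1}
  after c @ step 2: ∅  — Q cannot continue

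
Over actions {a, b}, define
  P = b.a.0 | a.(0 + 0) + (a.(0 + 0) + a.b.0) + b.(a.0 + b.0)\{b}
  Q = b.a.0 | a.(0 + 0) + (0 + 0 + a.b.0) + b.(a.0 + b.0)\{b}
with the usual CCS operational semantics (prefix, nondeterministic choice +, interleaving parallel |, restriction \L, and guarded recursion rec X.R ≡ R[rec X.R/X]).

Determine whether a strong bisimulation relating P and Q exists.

Reachable graph of P (11 states):
  m0 = b.a.0 | a.(0 + 0) + (a.(0 + 0) + a.b.0) + b.(a.0 + b.0)\{b} | --a--▸ m1, --a--▸ m2, --a--▸ m3, --b--▸ m4, --b--▸ m5
  m1 = 0 + 0 | ∅
  m2 = b.0 | --b--▸ m6
  m3 = b.a.0 | (0 + 0) | --b--▸ m7
  m4 = (a.0 + b.0)\{b} | --a--▸ m8
  m5 = a.0 | a.(0 + 0) | --a--▸ m7, --a--▸ m9
  m6 = 0 | ∅
  m7 = a.0 | (0 + 0) | --a--▸ m10
  m8 = 0\{b} | ∅
  m9 = 0 | a.(0 + 0) | --a--▸ m10
  m10 = 0 | (0 + 0) | ∅
Reachable graph of Q (10 states):
  n0 = b.a.0 | a.(0 + 0) + (0 + 0 + a.b.0) + b.(a.0 + b.0)\{b} | --a--▸ n1, --a--▸ n2, --b--▸ n3, --b--▸ n4
  n1 = b.0 | --b--▸ n5
  n2 = b.a.0 | (0 + 0) | --b--▸ n6
  n3 = (a.0 + b.0)\{b} | --a--▸ n7
  n4 = a.0 | a.(0 + 0) | --a--▸ n6, --a--▸ n8
  n5 = 0 | ∅
  n6 = a.0 | (0 + 0) | --a--▸ n9
  n7 = 0\{b} | ∅
  n8 = 0 | a.(0 + 0) | --a--▸ n9
  n9 = 0 | (0 + 0) | ∅
Bisimilarity quotient blocks:
  B0 = {m0}
  B1 = {m5, n4}
  B2 = {m4, m7, m9, n3, n6, n8}
  B3 = {m1, m10, m6, m8, n5, n7, n9}
  B4 = {m2, n1}
  B5 = {m3, n2}
  B6 = {n0}
m0 ∈ B0, n0 ∈ B6 → different blocks

not bisimilar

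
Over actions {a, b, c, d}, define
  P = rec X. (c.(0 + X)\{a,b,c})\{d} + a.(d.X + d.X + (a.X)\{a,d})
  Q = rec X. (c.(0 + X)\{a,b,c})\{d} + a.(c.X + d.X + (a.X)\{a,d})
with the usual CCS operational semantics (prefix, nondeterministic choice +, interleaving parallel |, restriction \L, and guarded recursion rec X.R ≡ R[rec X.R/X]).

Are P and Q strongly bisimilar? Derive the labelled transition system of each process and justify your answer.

NO

LTS(P): 3 reachable states
  u0 = rec X. (c.(0 + X)\{a,b,c})\{d} + a.(d.X + d.X + (a.X)\{a,d}) | =a=> u1, =c=> u2
  u1 = d.(rec X. (c.(0 + X)\{a,b,c})\{d} + a.(d.X + d.X + (a.X)\{a,d})) + d.(rec X. (c.(0 + X)\{a,b,c})\{d} + a.(d.X + d.X + (a.X)\{a,d})) + (a.(rec X. (c.(0 + X)\{a,b,c})\{d} + a.(d.X + d.X + (a.X)\{a,d})))\{a,d} | =d=> u0
  u2 = (0 + (rec X. (c.(0 + X)\{a,b,c})\{d} + a.(d.X + d.X + (a.X)\{a,d})))\{a,b,c}\{d} | ∅
LTS(Q): 3 reachable states
  v0 = rec X. (c.(0 + X)\{a,b,c})\{d} + a.(c.X + d.X + (a.X)\{a,d}) | =a=> v1, =c=> v2
  v1 = c.(rec X. (c.(0 + X)\{a,b,c})\{d} + a.(c.X + d.X + (a.X)\{a,d})) + d.(rec X. (c.(0 + X)\{a,b,c})\{d} + a.(c.X + d.X + (a.X)\{a,d})) + (a.(rec X. (c.(0 + X)\{a,b,c})\{d} + a.(c.X + d.X + (a.X)\{a,d})))\{a,d} | =c=> v0, =d=> v0
  v2 = (0 + (rec X. (c.(0 + X)\{a,b,c})\{d} + a.(c.X + d.X + (a.X)\{a,d})))\{a,b,c}\{d} | ∅
Bisimilarity quotient blocks:
  B0 = {u0}
  B1 = {u1}
  B2 = {u2, v2}
  B3 = {v0}
  B4 = {v1}
u0 ∈ B0, v0 ∈ B3 → different blocks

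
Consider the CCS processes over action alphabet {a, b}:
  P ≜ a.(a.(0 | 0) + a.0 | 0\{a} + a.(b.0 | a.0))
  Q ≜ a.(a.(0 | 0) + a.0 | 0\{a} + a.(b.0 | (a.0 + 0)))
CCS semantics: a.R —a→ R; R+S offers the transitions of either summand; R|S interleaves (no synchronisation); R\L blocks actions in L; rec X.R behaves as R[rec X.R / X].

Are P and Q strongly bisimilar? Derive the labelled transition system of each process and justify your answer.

LTS(P): 7 reachable states
  s0 = a.(a.(0 | 0) + a.0 | 0\{a} + a.(b.0 | a.0)) :: —a→ s1
  s1 = a.(0 | 0) + a.0 | 0\{a} + a.(b.0 | a.0) :: —a→ s2, —a→ s3, —a→ s4
  s2 = 0 | 0 :: ∅
  s3 = 0 | 0\{a} :: ∅
  s4 = b.0 | a.0 :: —a→ s5, —b→ s6
  s5 = b.0 | 0 :: —b→ s2
  s6 = 0 | a.0 :: —a→ s2
LTS(Q): 7 reachable states
  t0 = a.(a.(0 | 0) + a.0 | 0\{a} + a.(b.0 | (a.0 + 0))) :: —a→ t1
  t1 = a.(0 | 0) + a.0 | 0\{a} + a.(b.0 | (a.0 + 0)) :: —a→ t2, —a→ t3, —a→ t4
  t2 = 0 | 0 :: ∅
  t3 = 0 | 0\{a} :: ∅
  t4 = b.0 | (a.0 + 0) :: —a→ t5, —b→ t6
  t5 = b.0 | 0 :: —b→ t2
  t6 = 0 | (a.0 + 0) :: —a→ t2
Coarsest stable partition (strong bisimilarity classes):
  B0 = {s0, t0}
  B1 = {s1, t1}
  B2 = {s2, s3, t2, t3}
  B3 = {s4, t4}
  B4 = {s6, t6}
  B5 = {s5, t5}
s0 ∈ B0, t0 ∈ B0 → same block

YES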